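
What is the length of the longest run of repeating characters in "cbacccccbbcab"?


Input: "cbacccccbbcab"
Scanning for longest run:
  Position 1 ('b'): new char, reset run to 1
  Position 2 ('a'): new char, reset run to 1
  Position 3 ('c'): new char, reset run to 1
  Position 4 ('c'): continues run of 'c', length=2
  Position 5 ('c'): continues run of 'c', length=3
  Position 6 ('c'): continues run of 'c', length=4
  Position 7 ('c'): continues run of 'c', length=5
  Position 8 ('b'): new char, reset run to 1
  Position 9 ('b'): continues run of 'b', length=2
  Position 10 ('c'): new char, reset run to 1
  Position 11 ('a'): new char, reset run to 1
  Position 12 ('b'): new char, reset run to 1
Longest run: 'c' with length 5

5


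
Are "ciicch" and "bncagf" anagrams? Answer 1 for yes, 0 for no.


Strings: "ciicch", "bncagf"
Sorted first:  ccchii
Sorted second: abcfgn
Differ at position 0: 'c' vs 'a' => not anagrams

0


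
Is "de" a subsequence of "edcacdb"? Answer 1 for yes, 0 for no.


Check if "de" is a subsequence of "edcacdb"
Greedy scan:
  Position 0 ('e'): no match needed
  Position 1 ('d'): matches sub[0] = 'd'
  Position 2 ('c'): no match needed
  Position 3 ('a'): no match needed
  Position 4 ('c'): no match needed
  Position 5 ('d'): no match needed
  Position 6 ('b'): no match needed
Only matched 1/2 characters => not a subsequence

0


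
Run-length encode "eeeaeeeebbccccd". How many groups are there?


Input: eeeaeeeebbccccd
Scanning for consecutive runs:
  Group 1: 'e' x 3 (positions 0-2)
  Group 2: 'a' x 1 (positions 3-3)
  Group 3: 'e' x 4 (positions 4-7)
  Group 4: 'b' x 2 (positions 8-9)
  Group 5: 'c' x 4 (positions 10-13)
  Group 6: 'd' x 1 (positions 14-14)
Total groups: 6

6


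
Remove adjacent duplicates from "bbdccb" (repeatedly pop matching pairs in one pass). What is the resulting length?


Input: bbdccb
Stack-based adjacent duplicate removal:
  Read 'b': push. Stack: b
  Read 'b': matches stack top 'b' => pop. Stack: (empty)
  Read 'd': push. Stack: d
  Read 'c': push. Stack: dc
  Read 'c': matches stack top 'c' => pop. Stack: d
  Read 'b': push. Stack: db
Final stack: "db" (length 2)

2


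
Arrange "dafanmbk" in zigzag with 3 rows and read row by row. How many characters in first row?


Zigzag "dafanmbk" into 3 rows:
Placing characters:
  'd' => row 0
  'a' => row 1
  'f' => row 2
  'a' => row 1
  'n' => row 0
  'm' => row 1
  'b' => row 2
  'k' => row 1
Rows:
  Row 0: "dn"
  Row 1: "aamk"
  Row 2: "fb"
First row length: 2

2


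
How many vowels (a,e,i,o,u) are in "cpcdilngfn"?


Input: cpcdilngfn
Checking each character:
  'c' at position 0: consonant
  'p' at position 1: consonant
  'c' at position 2: consonant
  'd' at position 3: consonant
  'i' at position 4: vowel (running total: 1)
  'l' at position 5: consonant
  'n' at position 6: consonant
  'g' at position 7: consonant
  'f' at position 8: consonant
  'n' at position 9: consonant
Total vowels: 1

1


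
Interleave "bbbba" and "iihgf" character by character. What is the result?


Interleaving "bbbba" and "iihgf":
  Position 0: 'b' from first, 'i' from second => "bi"
  Position 1: 'b' from first, 'i' from second => "bi"
  Position 2: 'b' from first, 'h' from second => "bh"
  Position 3: 'b' from first, 'g' from second => "bg"
  Position 4: 'a' from first, 'f' from second => "af"
Result: bibibhbgaf

bibibhbgaf


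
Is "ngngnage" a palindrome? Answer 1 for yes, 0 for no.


Input: ngngnage
Reversed: egangngn
  Compare pos 0 ('n') with pos 7 ('e'): MISMATCH
  Compare pos 1 ('g') with pos 6 ('g'): match
  Compare pos 2 ('n') with pos 5 ('a'): MISMATCH
  Compare pos 3 ('g') with pos 4 ('n'): MISMATCH
Result: not a palindrome

0


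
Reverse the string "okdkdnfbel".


Input: okdkdnfbel
Reading characters right to left:
  Position 9: 'l'
  Position 8: 'e'
  Position 7: 'b'
  Position 6: 'f'
  Position 5: 'n'
  Position 4: 'd'
  Position 3: 'k'
  Position 2: 'd'
  Position 1: 'k'
  Position 0: 'o'
Reversed: lebfndkdko

lebfndkdko


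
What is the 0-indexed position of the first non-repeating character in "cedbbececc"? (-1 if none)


Input: cedbbececc
Character frequencies:
  'b': 2
  'c': 4
  'd': 1
  'e': 3
Scanning left to right for freq == 1:
  Position 0 ('c'): freq=4, skip
  Position 1 ('e'): freq=3, skip
  Position 2 ('d'): unique! => answer = 2

2


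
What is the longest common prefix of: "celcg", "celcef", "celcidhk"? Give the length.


Words: celcg, celcef, celcidhk
  Position 0: all 'c' => match
  Position 1: all 'e' => match
  Position 2: all 'l' => match
  Position 3: all 'c' => match
  Position 4: ('g', 'e', 'i') => mismatch, stop
LCP = "celc" (length 4)

4


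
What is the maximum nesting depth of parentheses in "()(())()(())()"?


Input: "()(())()(())()"
Tracking depth:
  Position 0 '(': depth becomes 1
  Position 1 ')': depth becomes 0
  Position 2 '(': depth becomes 1
  Position 3 '(': depth becomes 2
  Position 4 ')': depth becomes 1
  Position 5 ')': depth becomes 0
  Position 6 '(': depth becomes 1
  Position 7 ')': depth becomes 0
  Position 8 '(': depth becomes 1
  Position 9 '(': depth becomes 2
  Position 10 ')': depth becomes 1
  Position 11 ')': depth becomes 0
  Position 12 '(': depth becomes 1
  Position 13 ')': depth becomes 0
Maximum depth reached: 2

2


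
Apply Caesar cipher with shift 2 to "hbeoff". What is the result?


Caesar cipher: shift "hbeoff" by 2
  'h' (pos 7) + 2 = pos 9 = 'j'
  'b' (pos 1) + 2 = pos 3 = 'd'
  'e' (pos 4) + 2 = pos 6 = 'g'
  'o' (pos 14) + 2 = pos 16 = 'q'
  'f' (pos 5) + 2 = pos 7 = 'h'
  'f' (pos 5) + 2 = pos 7 = 'h'
Result: jdgqhh

jdgqhh


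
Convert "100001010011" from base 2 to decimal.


Input: "100001010011" in base 2
Positional expansion:
  Digit '1' (value 1) x 2^11 = 2048
  Digit '0' (value 0) x 2^10 = 0
  Digit '0' (value 0) x 2^9 = 0
  Digit '0' (value 0) x 2^8 = 0
  Digit '0' (value 0) x 2^7 = 0
  Digit '1' (value 1) x 2^6 = 64
  Digit '0' (value 0) x 2^5 = 0
  Digit '1' (value 1) x 2^4 = 16
  Digit '0' (value 0) x 2^3 = 0
  Digit '0' (value 0) x 2^2 = 0
  Digit '1' (value 1) x 2^1 = 2
  Digit '1' (value 1) x 2^0 = 1
Sum = 2131

2131


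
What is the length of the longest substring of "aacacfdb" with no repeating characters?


Input: "aacacfdb"
Sliding window (track last position of each char):
  Position 0 ('a'): window [0,0] length 1 -- new best
  Position 1 ('a'): repeat (last at 0), move window start to 1
  Position 1 ('a'): window [1,1] length 1
  Position 2 ('c'): window [1,2] length 2 -- new best
  Position 3 ('a'): repeat (last at 1), move window start to 2
  Position 3 ('a'): window [2,3] length 2
  Position 4 ('c'): repeat (last at 2), move window start to 3
  Position 4 ('c'): window [3,4] length 2
  Position 5 ('f'): window [3,5] length 3 -- new best
  Position 6 ('d'): window [3,6] length 4 -- new best
  Position 7 ('b'): window [3,7] length 5 -- new best
Longest substring with no repeats: "acfdb" with length 5

5


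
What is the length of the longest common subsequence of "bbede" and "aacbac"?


LCS of "bbede" and "aacbac"
DP table:
           a    a    c    b    a    c
      0    0    0    0    0    0    0
  b   0    0    0    0    1    1    1
  b   0    0    0    0    1    1    1
  e   0    0    0    0    1    1    1
  d   0    0    0    0    1    1    1
  e   0    0    0    0    1    1    1
LCS length = dp[5][6] = 1

1


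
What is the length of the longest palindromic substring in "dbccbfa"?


Input: "dbccbfa"
Checking substrings for palindromes:
  [1:5] "bccb" (len 4) => palindrome
  [2:4] "cc" (len 2) => palindrome
Longest palindromic substring: "bccb" with length 4

4


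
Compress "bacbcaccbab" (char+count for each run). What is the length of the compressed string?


Input: bacbcaccbab
Runs:
  'b' x 1 => "b1"
  'a' x 1 => "a1"
  'c' x 1 => "c1"
  'b' x 1 => "b1"
  'c' x 1 => "c1"
  'a' x 1 => "a1"
  'c' x 2 => "c2"
  'b' x 1 => "b1"
  'a' x 1 => "a1"
  'b' x 1 => "b1"
Compressed: "b1a1c1b1c1a1c2b1a1b1"
Compressed length: 20

20


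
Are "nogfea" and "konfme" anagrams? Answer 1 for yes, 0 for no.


Strings: "nogfea", "konfme"
Sorted first:  aefgno
Sorted second: efkmno
Differ at position 0: 'a' vs 'e' => not anagrams

0


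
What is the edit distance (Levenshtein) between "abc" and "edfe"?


Computing edit distance: "abc" -> "edfe"
DP table:
           e    d    f    e
      0    1    2    3    4
  a   1    1    2    3    4
  b   2    2    2    3    4
  c   3    3    3    3    4
Edit distance = dp[3][4] = 4

4


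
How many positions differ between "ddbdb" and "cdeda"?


Comparing "ddbdb" and "cdeda" position by position:
  Position 0: 'd' vs 'c' => DIFFER
  Position 1: 'd' vs 'd' => same
  Position 2: 'b' vs 'e' => DIFFER
  Position 3: 'd' vs 'd' => same
  Position 4: 'b' vs 'a' => DIFFER
Positions that differ: 3

3


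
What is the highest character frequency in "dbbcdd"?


Input: dbbcdd
Character counts:
  'b': 2
  'c': 1
  'd': 3
Maximum frequency: 3

3


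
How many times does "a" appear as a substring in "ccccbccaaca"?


Searching for "a" in "ccccbccaaca"
Scanning each position:
  Position 0: "c" => no
  Position 1: "c" => no
  Position 2: "c" => no
  Position 3: "c" => no
  Position 4: "b" => no
  Position 5: "c" => no
  Position 6: "c" => no
  Position 7: "a" => MATCH
  Position 8: "a" => MATCH
  Position 9: "c" => no
  Position 10: "a" => MATCH
Total occurrences: 3

3


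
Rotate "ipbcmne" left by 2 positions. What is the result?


Input: "ipbcmne", rotate left by 2
First 2 characters: "ip"
Remaining characters: "bcmne"
Concatenate remaining + first: "bcmne" + "ip" = "bcmneip"

bcmneip


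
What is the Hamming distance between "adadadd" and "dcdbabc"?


Comparing "adadadd" and "dcdbabc" position by position:
  Position 0: 'a' vs 'd' => differ
  Position 1: 'd' vs 'c' => differ
  Position 2: 'a' vs 'd' => differ
  Position 3: 'd' vs 'b' => differ
  Position 4: 'a' vs 'a' => same
  Position 5: 'd' vs 'b' => differ
  Position 6: 'd' vs 'c' => differ
Total differences (Hamming distance): 6

6


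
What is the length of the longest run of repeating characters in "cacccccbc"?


Input: "cacccccbc"
Scanning for longest run:
  Position 1 ('a'): new char, reset run to 1
  Position 2 ('c'): new char, reset run to 1
  Position 3 ('c'): continues run of 'c', length=2
  Position 4 ('c'): continues run of 'c', length=3
  Position 5 ('c'): continues run of 'c', length=4
  Position 6 ('c'): continues run of 'c', length=5
  Position 7 ('b'): new char, reset run to 1
  Position 8 ('c'): new char, reset run to 1
Longest run: 'c' with length 5

5


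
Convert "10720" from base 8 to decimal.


Input: "10720" in base 8
Positional expansion:
  Digit '1' (value 1) x 8^4 = 4096
  Digit '0' (value 0) x 8^3 = 0
  Digit '7' (value 7) x 8^2 = 448
  Digit '2' (value 2) x 8^1 = 16
  Digit '0' (value 0) x 8^0 = 0
Sum = 4560

4560


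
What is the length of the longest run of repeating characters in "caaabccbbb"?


Input: "caaabccbbb"
Scanning for longest run:
  Position 1 ('a'): new char, reset run to 1
  Position 2 ('a'): continues run of 'a', length=2
  Position 3 ('a'): continues run of 'a', length=3
  Position 4 ('b'): new char, reset run to 1
  Position 5 ('c'): new char, reset run to 1
  Position 6 ('c'): continues run of 'c', length=2
  Position 7 ('b'): new char, reset run to 1
  Position 8 ('b'): continues run of 'b', length=2
  Position 9 ('b'): continues run of 'b', length=3
Longest run: 'a' with length 3

3


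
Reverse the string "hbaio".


Input: hbaio
Reading characters right to left:
  Position 4: 'o'
  Position 3: 'i'
  Position 2: 'a'
  Position 1: 'b'
  Position 0: 'h'
Reversed: oiabh

oiabh


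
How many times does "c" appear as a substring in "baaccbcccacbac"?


Searching for "c" in "baaccbcccacbac"
Scanning each position:
  Position 0: "b" => no
  Position 1: "a" => no
  Position 2: "a" => no
  Position 3: "c" => MATCH
  Position 4: "c" => MATCH
  Position 5: "b" => no
  Position 6: "c" => MATCH
  Position 7: "c" => MATCH
  Position 8: "c" => MATCH
  Position 9: "a" => no
  Position 10: "c" => MATCH
  Position 11: "b" => no
  Position 12: "a" => no
  Position 13: "c" => MATCH
Total occurrences: 7

7


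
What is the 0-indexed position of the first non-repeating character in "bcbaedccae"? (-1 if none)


Input: bcbaedccae
Character frequencies:
  'a': 2
  'b': 2
  'c': 3
  'd': 1
  'e': 2
Scanning left to right for freq == 1:
  Position 0 ('b'): freq=2, skip
  Position 1 ('c'): freq=3, skip
  Position 2 ('b'): freq=2, skip
  Position 3 ('a'): freq=2, skip
  Position 4 ('e'): freq=2, skip
  Position 5 ('d'): unique! => answer = 5

5


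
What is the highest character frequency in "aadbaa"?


Input: aadbaa
Character counts:
  'a': 4
  'b': 1
  'd': 1
Maximum frequency: 4

4


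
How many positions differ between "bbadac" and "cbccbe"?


Comparing "bbadac" and "cbccbe" position by position:
  Position 0: 'b' vs 'c' => DIFFER
  Position 1: 'b' vs 'b' => same
  Position 2: 'a' vs 'c' => DIFFER
  Position 3: 'd' vs 'c' => DIFFER
  Position 4: 'a' vs 'b' => DIFFER
  Position 5: 'c' vs 'e' => DIFFER
Positions that differ: 5

5


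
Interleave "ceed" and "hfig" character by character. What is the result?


Interleaving "ceed" and "hfig":
  Position 0: 'c' from first, 'h' from second => "ch"
  Position 1: 'e' from first, 'f' from second => "ef"
  Position 2: 'e' from first, 'i' from second => "ei"
  Position 3: 'd' from first, 'g' from second => "dg"
Result: chefeidg

chefeidg


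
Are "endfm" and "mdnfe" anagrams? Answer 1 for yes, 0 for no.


Strings: "endfm", "mdnfe"
Sorted first:  defmn
Sorted second: defmn
Sorted forms match => anagrams

1


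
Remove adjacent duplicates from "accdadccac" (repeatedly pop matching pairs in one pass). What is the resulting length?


Input: accdadccac
Stack-based adjacent duplicate removal:
  Read 'a': push. Stack: a
  Read 'c': push. Stack: ac
  Read 'c': matches stack top 'c' => pop. Stack: a
  Read 'd': push. Stack: ad
  Read 'a': push. Stack: ada
  Read 'd': push. Stack: adad
  Read 'c': push. Stack: adadc
  Read 'c': matches stack top 'c' => pop. Stack: adad
  Read 'a': push. Stack: adada
  Read 'c': push. Stack: adadac
Final stack: "adadac" (length 6)

6


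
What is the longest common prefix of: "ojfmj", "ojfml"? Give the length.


Words: ojfmj, ojfml
  Position 0: all 'o' => match
  Position 1: all 'j' => match
  Position 2: all 'f' => match
  Position 3: all 'm' => match
  Position 4: ('j', 'l') => mismatch, stop
LCP = "ojfm" (length 4)

4


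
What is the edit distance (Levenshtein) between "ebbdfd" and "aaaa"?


Computing edit distance: "ebbdfd" -> "aaaa"
DP table:
           a    a    a    a
      0    1    2    3    4
  e   1    1    2    3    4
  b   2    2    2    3    4
  b   3    3    3    3    4
  d   4    4    4    4    4
  f   5    5    5    5    5
  d   6    6    6    6    6
Edit distance = dp[6][4] = 6

6


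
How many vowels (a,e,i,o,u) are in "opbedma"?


Input: opbedma
Checking each character:
  'o' at position 0: vowel (running total: 1)
  'p' at position 1: consonant
  'b' at position 2: consonant
  'e' at position 3: vowel (running total: 2)
  'd' at position 4: consonant
  'm' at position 5: consonant
  'a' at position 6: vowel (running total: 3)
Total vowels: 3

3


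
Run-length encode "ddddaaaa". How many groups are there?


Input: ddddaaaa
Scanning for consecutive runs:
  Group 1: 'd' x 4 (positions 0-3)
  Group 2: 'a' x 4 (positions 4-7)
Total groups: 2

2


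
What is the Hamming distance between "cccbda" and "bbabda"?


Comparing "cccbda" and "bbabda" position by position:
  Position 0: 'c' vs 'b' => differ
  Position 1: 'c' vs 'b' => differ
  Position 2: 'c' vs 'a' => differ
  Position 3: 'b' vs 'b' => same
  Position 4: 'd' vs 'd' => same
  Position 5: 'a' vs 'a' => same
Total differences (Hamming distance): 3

3


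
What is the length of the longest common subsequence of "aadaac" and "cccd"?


LCS of "aadaac" and "cccd"
DP table:
           c    c    c    d
      0    0    0    0    0
  a   0    0    0    0    0
  a   0    0    0    0    0
  d   0    0    0    0    1
  a   0    0    0    0    1
  a   0    0    0    0    1
  c   0    1    1    1    1
LCS length = dp[6][4] = 1

1


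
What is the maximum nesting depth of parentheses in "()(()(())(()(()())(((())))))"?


Input: "()(()(())(()(()())(((())))))"
Tracking depth:
  Position 0 '(': depth becomes 1
  Position 1 ')': depth becomes 0
  Position 2 '(': depth becomes 1
  Position 3 '(': depth becomes 2
  Position 4 ')': depth becomes 1
  Position 5 '(': depth becomes 2
  Position 6 '(': depth becomes 3
  Position 7 ')': depth becomes 2
  Position 8 ')': depth becomes 1
  Position 9 '(': depth becomes 2
  Position 10 '(': depth becomes 3
  Position 11 ')': depth becomes 2
  Position 12 '(': depth becomes 3
  Position 13 '(': depth becomes 4
  Position 14 ')': depth becomes 3
  Position 15 '(': depth becomes 4
  Position 16 ')': depth becomes 3
  Position 17 ')': depth becomes 2
  Position 18 '(': depth becomes 3
  Position 19 '(': depth becomes 4
  Position 20 '(': depth becomes 5
  Position 21 '(': depth becomes 6
  Position 22 ')': depth becomes 5
  Position 23 ')': depth becomes 4
  Position 24 ')': depth becomes 3
  Position 25 ')': depth becomes 2
  Position 26 ')': depth becomes 1
  Position 27 ')': depth becomes 0
Maximum depth reached: 6

6


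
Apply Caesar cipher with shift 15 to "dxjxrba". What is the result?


Caesar cipher: shift "dxjxrba" by 15
  'd' (pos 3) + 15 = pos 18 = 's'
  'x' (pos 23) + 15 = pos 12 = 'm'
  'j' (pos 9) + 15 = pos 24 = 'y'
  'x' (pos 23) + 15 = pos 12 = 'm'
  'r' (pos 17) + 15 = pos 6 = 'g'
  'b' (pos 1) + 15 = pos 16 = 'q'
  'a' (pos 0) + 15 = pos 15 = 'p'
Result: smymgqp

smymgqp


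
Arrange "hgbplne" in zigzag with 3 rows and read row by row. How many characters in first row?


Zigzag "hgbplne" into 3 rows:
Placing characters:
  'h' => row 0
  'g' => row 1
  'b' => row 2
  'p' => row 1
  'l' => row 0
  'n' => row 1
  'e' => row 2
Rows:
  Row 0: "hl"
  Row 1: "gpn"
  Row 2: "be"
First row length: 2

2


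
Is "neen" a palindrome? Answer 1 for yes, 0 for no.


Input: neen
Reversed: neen
  Compare pos 0 ('n') with pos 3 ('n'): match
  Compare pos 1 ('e') with pos 2 ('e'): match
Result: palindrome

1


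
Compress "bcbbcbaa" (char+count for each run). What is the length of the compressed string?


Input: bcbbcbaa
Runs:
  'b' x 1 => "b1"
  'c' x 1 => "c1"
  'b' x 2 => "b2"
  'c' x 1 => "c1"
  'b' x 1 => "b1"
  'a' x 2 => "a2"
Compressed: "b1c1b2c1b1a2"
Compressed length: 12

12


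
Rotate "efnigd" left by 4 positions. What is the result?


Input: "efnigd", rotate left by 4
First 4 characters: "efni"
Remaining characters: "gd"
Concatenate remaining + first: "gd" + "efni" = "gdefni"

gdefni


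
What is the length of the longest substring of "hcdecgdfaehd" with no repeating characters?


Input: "hcdecgdfaehd"
Sliding window (track last position of each char):
  Position 0 ('h'): window [0,0] length 1 -- new best
  Position 1 ('c'): window [0,1] length 2 -- new best
  Position 2 ('d'): window [0,2] length 3 -- new best
  Position 3 ('e'): window [0,3] length 4 -- new best
  Position 4 ('c'): repeat (last at 1), move window start to 2
  Position 4 ('c'): window [2,4] length 3
  Position 5 ('g'): window [2,5] length 4
  Position 6 ('d'): repeat (last at 2), move window start to 3
  Position 6 ('d'): window [3,6] length 4
  Position 7 ('f'): window [3,7] length 5 -- new best
  Position 8 ('a'): window [3,8] length 6 -- new best
  Position 9 ('e'): repeat (last at 3), move window start to 4
  Position 9 ('e'): window [4,9] length 6
  Position 10 ('h'): window [4,10] length 7 -- new best
  Position 11 ('d'): repeat (last at 6), move window start to 7
  Position 11 ('d'): window [7,11] length 5
Longest substring with no repeats: "cgdfaeh" with length 7

7


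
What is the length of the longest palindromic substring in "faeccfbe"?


Input: "faeccfbe"
Checking substrings for palindromes:
  [3:5] "cc" (len 2) => palindrome
Longest palindromic substring: "cc" with length 2

2


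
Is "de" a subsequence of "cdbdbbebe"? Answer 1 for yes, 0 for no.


Check if "de" is a subsequence of "cdbdbbebe"
Greedy scan:
  Position 0 ('c'): no match needed
  Position 1 ('d'): matches sub[0] = 'd'
  Position 2 ('b'): no match needed
  Position 3 ('d'): no match needed
  Position 4 ('b'): no match needed
  Position 5 ('b'): no match needed
  Position 6 ('e'): matches sub[1] = 'e'
  Position 7 ('b'): no match needed
  Position 8 ('e'): no match needed
All 2 characters matched => is a subsequence

1


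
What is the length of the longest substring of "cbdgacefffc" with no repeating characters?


Input: "cbdgacefffc"
Sliding window (track last position of each char):
  Position 0 ('c'): window [0,0] length 1 -- new best
  Position 1 ('b'): window [0,1] length 2 -- new best
  Position 2 ('d'): window [0,2] length 3 -- new best
  Position 3 ('g'): window [0,3] length 4 -- new best
  Position 4 ('a'): window [0,4] length 5 -- new best
  Position 5 ('c'): repeat (last at 0), move window start to 1
  Position 5 ('c'): window [1,5] length 5
  Position 6 ('e'): window [1,6] length 6 -- new best
  Position 7 ('f'): window [1,7] length 7 -- new best
  Position 8 ('f'): repeat (last at 7), move window start to 8
  Position 8 ('f'): window [8,8] length 1
  Position 9 ('f'): repeat (last at 8), move window start to 9
  Position 9 ('f'): window [9,9] length 1
  Position 10 ('c'): window [9,10] length 2
Longest substring with no repeats: "bdgacef" with length 7

7


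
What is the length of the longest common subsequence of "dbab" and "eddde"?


LCS of "dbab" and "eddde"
DP table:
           e    d    d    d    e
      0    0    0    0    0    0
  d   0    0    1    1    1    1
  b   0    0    1    1    1    1
  a   0    0    1    1    1    1
  b   0    0    1    1    1    1
LCS length = dp[4][5] = 1

1


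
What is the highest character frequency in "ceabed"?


Input: ceabed
Character counts:
  'a': 1
  'b': 1
  'c': 1
  'd': 1
  'e': 2
Maximum frequency: 2

2


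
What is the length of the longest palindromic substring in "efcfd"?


Input: "efcfd"
Checking substrings for palindromes:
  [1:4] "fcf" (len 3) => palindrome
Longest palindromic substring: "fcf" with length 3

3


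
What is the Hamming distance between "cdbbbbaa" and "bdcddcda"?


Comparing "cdbbbbaa" and "bdcddcda" position by position:
  Position 0: 'c' vs 'b' => differ
  Position 1: 'd' vs 'd' => same
  Position 2: 'b' vs 'c' => differ
  Position 3: 'b' vs 'd' => differ
  Position 4: 'b' vs 'd' => differ
  Position 5: 'b' vs 'c' => differ
  Position 6: 'a' vs 'd' => differ
  Position 7: 'a' vs 'a' => same
Total differences (Hamming distance): 6

6


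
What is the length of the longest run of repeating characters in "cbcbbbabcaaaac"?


Input: "cbcbbbabcaaaac"
Scanning for longest run:
  Position 1 ('b'): new char, reset run to 1
  Position 2 ('c'): new char, reset run to 1
  Position 3 ('b'): new char, reset run to 1
  Position 4 ('b'): continues run of 'b', length=2
  Position 5 ('b'): continues run of 'b', length=3
  Position 6 ('a'): new char, reset run to 1
  Position 7 ('b'): new char, reset run to 1
  Position 8 ('c'): new char, reset run to 1
  Position 9 ('a'): new char, reset run to 1
  Position 10 ('a'): continues run of 'a', length=2
  Position 11 ('a'): continues run of 'a', length=3
  Position 12 ('a'): continues run of 'a', length=4
  Position 13 ('c'): new char, reset run to 1
Longest run: 'a' with length 4

4


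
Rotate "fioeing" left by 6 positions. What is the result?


Input: "fioeing", rotate left by 6
First 6 characters: "fioein"
Remaining characters: "g"
Concatenate remaining + first: "g" + "fioein" = "gfioein"

gfioein


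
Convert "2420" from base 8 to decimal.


Input: "2420" in base 8
Positional expansion:
  Digit '2' (value 2) x 8^3 = 1024
  Digit '4' (value 4) x 8^2 = 256
  Digit '2' (value 2) x 8^1 = 16
  Digit '0' (value 0) x 8^0 = 0
Sum = 1296

1296


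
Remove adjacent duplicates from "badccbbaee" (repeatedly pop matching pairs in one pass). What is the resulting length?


Input: badccbbaee
Stack-based adjacent duplicate removal:
  Read 'b': push. Stack: b
  Read 'a': push. Stack: ba
  Read 'd': push. Stack: bad
  Read 'c': push. Stack: badc
  Read 'c': matches stack top 'c' => pop. Stack: bad
  Read 'b': push. Stack: badb
  Read 'b': matches stack top 'b' => pop. Stack: bad
  Read 'a': push. Stack: bada
  Read 'e': push. Stack: badae
  Read 'e': matches stack top 'e' => pop. Stack: bada
Final stack: "bada" (length 4)

4


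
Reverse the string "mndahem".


Input: mndahem
Reading characters right to left:
  Position 6: 'm'
  Position 5: 'e'
  Position 4: 'h'
  Position 3: 'a'
  Position 2: 'd'
  Position 1: 'n'
  Position 0: 'm'
Reversed: mehadnm

mehadnm


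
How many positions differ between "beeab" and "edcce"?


Comparing "beeab" and "edcce" position by position:
  Position 0: 'b' vs 'e' => DIFFER
  Position 1: 'e' vs 'd' => DIFFER
  Position 2: 'e' vs 'c' => DIFFER
  Position 3: 'a' vs 'c' => DIFFER
  Position 4: 'b' vs 'e' => DIFFER
Positions that differ: 5

5


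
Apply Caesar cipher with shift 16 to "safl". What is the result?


Caesar cipher: shift "safl" by 16
  's' (pos 18) + 16 = pos 8 = 'i'
  'a' (pos 0) + 16 = pos 16 = 'q'
  'f' (pos 5) + 16 = pos 21 = 'v'
  'l' (pos 11) + 16 = pos 1 = 'b'
Result: iqvb

iqvb


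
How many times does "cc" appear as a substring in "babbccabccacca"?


Searching for "cc" in "babbccabccacca"
Scanning each position:
  Position 0: "ba" => no
  Position 1: "ab" => no
  Position 2: "bb" => no
  Position 3: "bc" => no
  Position 4: "cc" => MATCH
  Position 5: "ca" => no
  Position 6: "ab" => no
  Position 7: "bc" => no
  Position 8: "cc" => MATCH
  Position 9: "ca" => no
  Position 10: "ac" => no
  Position 11: "cc" => MATCH
  Position 12: "ca" => no
Total occurrences: 3

3


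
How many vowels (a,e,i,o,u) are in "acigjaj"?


Input: acigjaj
Checking each character:
  'a' at position 0: vowel (running total: 1)
  'c' at position 1: consonant
  'i' at position 2: vowel (running total: 2)
  'g' at position 3: consonant
  'j' at position 4: consonant
  'a' at position 5: vowel (running total: 3)
  'j' at position 6: consonant
Total vowels: 3

3


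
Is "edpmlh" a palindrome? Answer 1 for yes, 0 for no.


Input: edpmlh
Reversed: hlmpde
  Compare pos 0 ('e') with pos 5 ('h'): MISMATCH
  Compare pos 1 ('d') with pos 4 ('l'): MISMATCH
  Compare pos 2 ('p') with pos 3 ('m'): MISMATCH
Result: not a palindrome

0


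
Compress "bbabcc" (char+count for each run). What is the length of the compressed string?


Input: bbabcc
Runs:
  'b' x 2 => "b2"
  'a' x 1 => "a1"
  'b' x 1 => "b1"
  'c' x 2 => "c2"
Compressed: "b2a1b1c2"
Compressed length: 8

8


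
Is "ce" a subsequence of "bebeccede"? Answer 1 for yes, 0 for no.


Check if "ce" is a subsequence of "bebeccede"
Greedy scan:
  Position 0 ('b'): no match needed
  Position 1 ('e'): no match needed
  Position 2 ('b'): no match needed
  Position 3 ('e'): no match needed
  Position 4 ('c'): matches sub[0] = 'c'
  Position 5 ('c'): no match needed
  Position 6 ('e'): matches sub[1] = 'e'
  Position 7 ('d'): no match needed
  Position 8 ('e'): no match needed
All 2 characters matched => is a subsequence

1


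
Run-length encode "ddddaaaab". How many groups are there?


Input: ddddaaaab
Scanning for consecutive runs:
  Group 1: 'd' x 4 (positions 0-3)
  Group 2: 'a' x 4 (positions 4-7)
  Group 3: 'b' x 1 (positions 8-8)
Total groups: 3

3


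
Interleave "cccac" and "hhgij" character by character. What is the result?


Interleaving "cccac" and "hhgij":
  Position 0: 'c' from first, 'h' from second => "ch"
  Position 1: 'c' from first, 'h' from second => "ch"
  Position 2: 'c' from first, 'g' from second => "cg"
  Position 3: 'a' from first, 'i' from second => "ai"
  Position 4: 'c' from first, 'j' from second => "cj"
Result: chchcgaicj

chchcgaicj


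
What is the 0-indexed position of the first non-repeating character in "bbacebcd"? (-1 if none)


Input: bbacebcd
Character frequencies:
  'a': 1
  'b': 3
  'c': 2
  'd': 1
  'e': 1
Scanning left to right for freq == 1:
  Position 0 ('b'): freq=3, skip
  Position 1 ('b'): freq=3, skip
  Position 2 ('a'): unique! => answer = 2

2


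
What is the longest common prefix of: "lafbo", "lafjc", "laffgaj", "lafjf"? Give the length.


Words: lafbo, lafjc, laffgaj, lafjf
  Position 0: all 'l' => match
  Position 1: all 'a' => match
  Position 2: all 'f' => match
  Position 3: ('b', 'j', 'f', 'j') => mismatch, stop
LCP = "laf" (length 3)

3


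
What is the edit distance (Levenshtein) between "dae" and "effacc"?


Computing edit distance: "dae" -> "effacc"
DP table:
           e    f    f    a    c    c
      0    1    2    3    4    5    6
  d   1    1    2    3    4    5    6
  a   2    2    2    3    3    4    5
  e   3    2    3    3    4    4    5
Edit distance = dp[3][6] = 5

5


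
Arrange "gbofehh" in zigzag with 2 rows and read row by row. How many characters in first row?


Zigzag "gbofehh" into 2 rows:
Placing characters:
  'g' => row 0
  'b' => row 1
  'o' => row 0
  'f' => row 1
  'e' => row 0
  'h' => row 1
  'h' => row 0
Rows:
  Row 0: "goeh"
  Row 1: "bfh"
First row length: 4

4


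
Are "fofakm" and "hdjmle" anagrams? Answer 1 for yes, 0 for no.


Strings: "fofakm", "hdjmle"
Sorted first:  affkmo
Sorted second: dehjlm
Differ at position 0: 'a' vs 'd' => not anagrams

0


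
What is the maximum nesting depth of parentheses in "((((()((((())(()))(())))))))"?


Input: "((((()((((())(()))(())))))))"
Tracking depth:
  Position 0 '(': depth becomes 1
  Position 1 '(': depth becomes 2
  Position 2 '(': depth becomes 3
  Position 3 '(': depth becomes 4
  Position 4 '(': depth becomes 5
  Position 5 ')': depth becomes 4
  Position 6 '(': depth becomes 5
  Position 7 '(': depth becomes 6
  Position 8 '(': depth becomes 7
  Position 9 '(': depth becomes 8
  Position 10 '(': depth becomes 9
  Position 11 ')': depth becomes 8
  Position 12 ')': depth becomes 7
  Position 13 '(': depth becomes 8
  Position 14 '(': depth becomes 9
  Position 15 ')': depth becomes 8
  Position 16 ')': depth becomes 7
  Position 17 ')': depth becomes 6
  Position 18 '(': depth becomes 7
  Position 19 '(': depth becomes 8
  Position 20 ')': depth becomes 7
  Position 21 ')': depth becomes 6
  Position 22 ')': depth becomes 5
  Position 23 ')': depth becomes 4
  Position 24 ')': depth becomes 3
  Position 25 ')': depth becomes 2
  Position 26 ')': depth becomes 1
  Position 27 ')': depth becomes 0
Maximum depth reached: 9

9


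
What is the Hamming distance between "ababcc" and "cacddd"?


Comparing "ababcc" and "cacddd" position by position:
  Position 0: 'a' vs 'c' => differ
  Position 1: 'b' vs 'a' => differ
  Position 2: 'a' vs 'c' => differ
  Position 3: 'b' vs 'd' => differ
  Position 4: 'c' vs 'd' => differ
  Position 5: 'c' vs 'd' => differ
Total differences (Hamming distance): 6

6


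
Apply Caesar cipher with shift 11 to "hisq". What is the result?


Caesar cipher: shift "hisq" by 11
  'h' (pos 7) + 11 = pos 18 = 's'
  'i' (pos 8) + 11 = pos 19 = 't'
  's' (pos 18) + 11 = pos 3 = 'd'
  'q' (pos 16) + 11 = pos 1 = 'b'
Result: stdb

stdb


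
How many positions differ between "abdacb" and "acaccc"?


Comparing "abdacb" and "acaccc" position by position:
  Position 0: 'a' vs 'a' => same
  Position 1: 'b' vs 'c' => DIFFER
  Position 2: 'd' vs 'a' => DIFFER
  Position 3: 'a' vs 'c' => DIFFER
  Position 4: 'c' vs 'c' => same
  Position 5: 'b' vs 'c' => DIFFER
Positions that differ: 4

4


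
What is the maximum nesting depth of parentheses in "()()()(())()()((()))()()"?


Input: "()()()(())()()((()))()()"
Tracking depth:
  Position 0 '(': depth becomes 1
  Position 1 ')': depth becomes 0
  Position 2 '(': depth becomes 1
  Position 3 ')': depth becomes 0
  Position 4 '(': depth becomes 1
  Position 5 ')': depth becomes 0
  Position 6 '(': depth becomes 1
  Position 7 '(': depth becomes 2
  Position 8 ')': depth becomes 1
  Position 9 ')': depth becomes 0
  Position 10 '(': depth becomes 1
  Position 11 ')': depth becomes 0
  Position 12 '(': depth becomes 1
  Position 13 ')': depth becomes 0
  Position 14 '(': depth becomes 1
  Position 15 '(': depth becomes 2
  Position 16 '(': depth becomes 3
  Position 17 ')': depth becomes 2
  Position 18 ')': depth becomes 1
  Position 19 ')': depth becomes 0
  Position 20 '(': depth becomes 1
  Position 21 ')': depth becomes 0
  Position 22 '(': depth becomes 1
  Position 23 ')': depth becomes 0
Maximum depth reached: 3

3


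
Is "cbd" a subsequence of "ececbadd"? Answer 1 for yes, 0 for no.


Check if "cbd" is a subsequence of "ececbadd"
Greedy scan:
  Position 0 ('e'): no match needed
  Position 1 ('c'): matches sub[0] = 'c'
  Position 2 ('e'): no match needed
  Position 3 ('c'): no match needed
  Position 4 ('b'): matches sub[1] = 'b'
  Position 5 ('a'): no match needed
  Position 6 ('d'): matches sub[2] = 'd'
  Position 7 ('d'): no match needed
All 3 characters matched => is a subsequence

1


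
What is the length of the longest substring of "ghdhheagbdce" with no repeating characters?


Input: "ghdhheagbdce"
Sliding window (track last position of each char):
  Position 0 ('g'): window [0,0] length 1 -- new best
  Position 1 ('h'): window [0,1] length 2 -- new best
  Position 2 ('d'): window [0,2] length 3 -- new best
  Position 3 ('h'): repeat (last at 1), move window start to 2
  Position 3 ('h'): window [2,3] length 2
  Position 4 ('h'): repeat (last at 3), move window start to 4
  Position 4 ('h'): window [4,4] length 1
  Position 5 ('e'): window [4,5] length 2
  Position 6 ('a'): window [4,6] length 3
  Position 7 ('g'): window [4,7] length 4 -- new best
  Position 8 ('b'): window [4,8] length 5 -- new best
  Position 9 ('d'): window [4,9] length 6 -- new best
  Position 10 ('c'): window [4,10] length 7 -- new best
  Position 11 ('e'): repeat (last at 5), move window start to 6
  Position 11 ('e'): window [6,11] length 6
Longest substring with no repeats: "heagbdc" with length 7

7


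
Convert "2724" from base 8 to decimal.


Input: "2724" in base 8
Positional expansion:
  Digit '2' (value 2) x 8^3 = 1024
  Digit '7' (value 7) x 8^2 = 448
  Digit '2' (value 2) x 8^1 = 16
  Digit '4' (value 4) x 8^0 = 4
Sum = 1492

1492


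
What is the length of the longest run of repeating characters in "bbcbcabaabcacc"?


Input: "bbcbcabaabcacc"
Scanning for longest run:
  Position 1 ('b'): continues run of 'b', length=2
  Position 2 ('c'): new char, reset run to 1
  Position 3 ('b'): new char, reset run to 1
  Position 4 ('c'): new char, reset run to 1
  Position 5 ('a'): new char, reset run to 1
  Position 6 ('b'): new char, reset run to 1
  Position 7 ('a'): new char, reset run to 1
  Position 8 ('a'): continues run of 'a', length=2
  Position 9 ('b'): new char, reset run to 1
  Position 10 ('c'): new char, reset run to 1
  Position 11 ('a'): new char, reset run to 1
  Position 12 ('c'): new char, reset run to 1
  Position 13 ('c'): continues run of 'c', length=2
Longest run: 'b' with length 2

2


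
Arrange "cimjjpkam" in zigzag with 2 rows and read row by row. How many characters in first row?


Zigzag "cimjjpkam" into 2 rows:
Placing characters:
  'c' => row 0
  'i' => row 1
  'm' => row 0
  'j' => row 1
  'j' => row 0
  'p' => row 1
  'k' => row 0
  'a' => row 1
  'm' => row 0
Rows:
  Row 0: "cmjkm"
  Row 1: "ijpa"
First row length: 5

5


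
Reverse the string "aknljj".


Input: aknljj
Reading characters right to left:
  Position 5: 'j'
  Position 4: 'j'
  Position 3: 'l'
  Position 2: 'n'
  Position 1: 'k'
  Position 0: 'a'
Reversed: jjlnka

jjlnka


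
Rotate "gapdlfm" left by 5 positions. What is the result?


Input: "gapdlfm", rotate left by 5
First 5 characters: "gapdl"
Remaining characters: "fm"
Concatenate remaining + first: "fm" + "gapdl" = "fmgapdl"

fmgapdl


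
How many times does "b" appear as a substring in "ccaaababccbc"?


Searching for "b" in "ccaaababccbc"
Scanning each position:
  Position 0: "c" => no
  Position 1: "c" => no
  Position 2: "a" => no
  Position 3: "a" => no
  Position 4: "a" => no
  Position 5: "b" => MATCH
  Position 6: "a" => no
  Position 7: "b" => MATCH
  Position 8: "c" => no
  Position 9: "c" => no
  Position 10: "b" => MATCH
  Position 11: "c" => no
Total occurrences: 3

3


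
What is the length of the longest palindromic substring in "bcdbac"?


Input: "bcdbac"
Checking substrings for palindromes:
  No multi-char palindromic substrings found
Longest palindromic substring: "b" with length 1

1


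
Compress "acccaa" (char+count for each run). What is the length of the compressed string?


Input: acccaa
Runs:
  'a' x 1 => "a1"
  'c' x 3 => "c3"
  'a' x 2 => "a2"
Compressed: "a1c3a2"
Compressed length: 6

6


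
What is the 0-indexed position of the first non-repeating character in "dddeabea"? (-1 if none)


Input: dddeabea
Character frequencies:
  'a': 2
  'b': 1
  'd': 3
  'e': 2
Scanning left to right for freq == 1:
  Position 0 ('d'): freq=3, skip
  Position 1 ('d'): freq=3, skip
  Position 2 ('d'): freq=3, skip
  Position 3 ('e'): freq=2, skip
  Position 4 ('a'): freq=2, skip
  Position 5 ('b'): unique! => answer = 5

5


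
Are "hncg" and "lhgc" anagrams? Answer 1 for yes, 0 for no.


Strings: "hncg", "lhgc"
Sorted first:  cghn
Sorted second: cghl
Differ at position 3: 'n' vs 'l' => not anagrams

0


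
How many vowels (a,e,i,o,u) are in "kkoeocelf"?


Input: kkoeocelf
Checking each character:
  'k' at position 0: consonant
  'k' at position 1: consonant
  'o' at position 2: vowel (running total: 1)
  'e' at position 3: vowel (running total: 2)
  'o' at position 4: vowel (running total: 3)
  'c' at position 5: consonant
  'e' at position 6: vowel (running total: 4)
  'l' at position 7: consonant
  'f' at position 8: consonant
Total vowels: 4

4


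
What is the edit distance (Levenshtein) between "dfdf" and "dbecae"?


Computing edit distance: "dfdf" -> "dbecae"
DP table:
           d    b    e    c    a    e
      0    1    2    3    4    5    6
  d   1    0    1    2    3    4    5
  f   2    1    1    2    3    4    5
  d   3    2    2    2    3    4    5
  f   4    3    3    3    3    4    5
Edit distance = dp[4][6] = 5

5


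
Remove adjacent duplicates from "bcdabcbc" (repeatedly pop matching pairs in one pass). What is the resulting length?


Input: bcdabcbc
Stack-based adjacent duplicate removal:
  Read 'b': push. Stack: b
  Read 'c': push. Stack: bc
  Read 'd': push. Stack: bcd
  Read 'a': push. Stack: bcda
  Read 'b': push. Stack: bcdab
  Read 'c': push. Stack: bcdabc
  Read 'b': push. Stack: bcdabcb
  Read 'c': push. Stack: bcdabcbc
Final stack: "bcdabcbc" (length 8)

8


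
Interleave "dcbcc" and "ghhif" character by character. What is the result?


Interleaving "dcbcc" and "ghhif":
  Position 0: 'd' from first, 'g' from second => "dg"
  Position 1: 'c' from first, 'h' from second => "ch"
  Position 2: 'b' from first, 'h' from second => "bh"
  Position 3: 'c' from first, 'i' from second => "ci"
  Position 4: 'c' from first, 'f' from second => "cf"
Result: dgchbhcicf

dgchbhcicf


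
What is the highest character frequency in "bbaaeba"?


Input: bbaaeba
Character counts:
  'a': 3
  'b': 3
  'e': 1
Maximum frequency: 3

3


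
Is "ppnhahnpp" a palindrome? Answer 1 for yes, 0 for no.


Input: ppnhahnpp
Reversed: ppnhahnpp
  Compare pos 0 ('p') with pos 8 ('p'): match
  Compare pos 1 ('p') with pos 7 ('p'): match
  Compare pos 2 ('n') with pos 6 ('n'): match
  Compare pos 3 ('h') with pos 5 ('h'): match
Result: palindrome

1


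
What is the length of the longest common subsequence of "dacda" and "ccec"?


LCS of "dacda" and "ccec"
DP table:
           c    c    e    c
      0    0    0    0    0
  d   0    0    0    0    0
  a   0    0    0    0    0
  c   0    1    1    1    1
  d   0    1    1    1    1
  a   0    1    1    1    1
LCS length = dp[5][4] = 1

1
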